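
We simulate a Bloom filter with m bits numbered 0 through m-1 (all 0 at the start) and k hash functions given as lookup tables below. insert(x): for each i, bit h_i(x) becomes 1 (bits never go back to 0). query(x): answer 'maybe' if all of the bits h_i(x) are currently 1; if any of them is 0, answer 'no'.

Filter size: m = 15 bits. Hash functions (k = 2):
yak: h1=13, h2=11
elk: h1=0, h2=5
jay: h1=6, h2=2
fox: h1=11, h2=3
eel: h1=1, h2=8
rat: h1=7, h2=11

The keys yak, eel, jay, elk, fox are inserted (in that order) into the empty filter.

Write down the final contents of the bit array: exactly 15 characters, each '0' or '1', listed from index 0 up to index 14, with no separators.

Answer: 111101101001010

Derivation:
Start: bits=000000000000000
After insert 'yak': sets bits 11 13 -> bits=000000000001010
After insert 'eel': sets bits 1 8 -> bits=010000001001010
After insert 'jay': sets bits 2 6 -> bits=011000101001010
After insert 'elk': sets bits 0 5 -> bits=111001101001010
After insert 'fox': sets bits 3 11 -> bits=111101101001010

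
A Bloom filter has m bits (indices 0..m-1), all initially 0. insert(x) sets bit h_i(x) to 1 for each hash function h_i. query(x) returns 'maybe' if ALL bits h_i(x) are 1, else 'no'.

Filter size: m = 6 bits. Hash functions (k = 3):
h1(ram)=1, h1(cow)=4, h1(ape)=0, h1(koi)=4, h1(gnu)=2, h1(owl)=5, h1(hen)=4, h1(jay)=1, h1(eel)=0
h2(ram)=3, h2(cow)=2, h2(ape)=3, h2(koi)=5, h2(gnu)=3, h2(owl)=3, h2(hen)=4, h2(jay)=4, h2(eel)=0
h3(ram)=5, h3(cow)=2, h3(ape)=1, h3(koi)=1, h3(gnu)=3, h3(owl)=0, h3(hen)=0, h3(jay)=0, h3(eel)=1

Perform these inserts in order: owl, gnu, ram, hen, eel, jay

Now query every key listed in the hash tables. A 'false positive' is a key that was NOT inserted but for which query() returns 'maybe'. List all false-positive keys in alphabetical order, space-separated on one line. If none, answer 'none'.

Answer: ape cow koi

Derivation:
Start: bits=000000
After insert 'owl': sets bits 0 3 5 -> bits=100101
After insert 'gnu': sets bits 2 3 -> bits=101101
After insert 'ram': sets bits 1 3 5 -> bits=111101
After insert 'hen': sets bits 0 4 -> bits=111111
After insert 'eel': sets bits 0 1 -> bits=111111
After insert 'jay': sets bits 0 1 4 -> bits=111111
Not inserted: ape cow koi — query each against bits=111111:
query ape: checks bit0=1, bit1=1, bit3=1 (all 1) -> maybe => FALSE POSITIVE
query cow: checks bit2=1, bit4=1 (all 1) -> maybe => FALSE POSITIVE
query koi: checks bit1=1, bit4=1, bit5=1 (all 1) -> maybe => FALSE POSITIVE
False positives (alphabetical): ape cow koi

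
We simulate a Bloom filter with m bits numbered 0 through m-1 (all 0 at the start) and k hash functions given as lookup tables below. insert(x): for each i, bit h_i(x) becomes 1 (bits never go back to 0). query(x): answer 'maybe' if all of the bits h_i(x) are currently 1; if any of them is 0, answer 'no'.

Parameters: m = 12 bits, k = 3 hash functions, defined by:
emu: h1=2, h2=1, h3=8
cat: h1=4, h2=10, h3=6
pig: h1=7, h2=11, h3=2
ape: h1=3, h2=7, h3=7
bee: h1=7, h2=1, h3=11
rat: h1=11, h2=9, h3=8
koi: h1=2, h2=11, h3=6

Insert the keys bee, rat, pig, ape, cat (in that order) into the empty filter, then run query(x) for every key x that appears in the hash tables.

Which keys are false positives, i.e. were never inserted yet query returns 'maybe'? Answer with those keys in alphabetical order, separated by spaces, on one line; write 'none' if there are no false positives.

Start: bits=000000000000
After insert 'bee': sets bits 1 7 11 -> bits=010000010001
After insert 'rat': sets bits 8 9 11 -> bits=010000011101
After insert 'pig': sets bits 2 7 11 -> bits=011000011101
After insert 'ape': sets bits 3 7 -> bits=011100011101
After insert 'cat': sets bits 4 6 10 -> bits=011110111111
Not inserted: emu koi — query each against bits=011110111111:
query emu: checks bit1=1, bit2=1, bit8=1 (all 1) -> maybe => FALSE POSITIVE
query koi: checks bit2=1, bit6=1, bit11=1 (all 1) -> maybe => FALSE POSITIVE
False positives (alphabetical): emu koi

Answer: emu koi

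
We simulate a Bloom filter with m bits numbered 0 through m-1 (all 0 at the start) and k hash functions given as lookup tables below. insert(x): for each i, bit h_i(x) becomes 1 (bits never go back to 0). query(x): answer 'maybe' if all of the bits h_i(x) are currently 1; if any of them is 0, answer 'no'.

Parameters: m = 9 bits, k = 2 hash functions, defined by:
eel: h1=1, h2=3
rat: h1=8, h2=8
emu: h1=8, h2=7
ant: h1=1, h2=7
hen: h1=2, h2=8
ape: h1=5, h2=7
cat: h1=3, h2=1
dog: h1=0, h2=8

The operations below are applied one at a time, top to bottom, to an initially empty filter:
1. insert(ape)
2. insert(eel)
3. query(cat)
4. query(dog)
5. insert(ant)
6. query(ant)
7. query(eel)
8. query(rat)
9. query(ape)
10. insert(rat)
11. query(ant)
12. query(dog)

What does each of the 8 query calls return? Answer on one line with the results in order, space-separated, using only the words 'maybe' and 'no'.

Start: bits=000000000
Op 1: insert ape -> sets bits 5 7 -> bits=000001010
Op 2: insert eel -> sets bits 1 3 -> bits=010101010
Op 3: query cat -> checks bit1=1, bit3=1 (all 1) -> maybe
Op 4: query dog -> checks bit0=0, bit8=0 (has a 0) -> no
Op 5: insert ant -> sets bits 1 7 -> bits=010101010
Op 6: query ant -> checks bit1=1, bit7=1 (all 1) -> maybe
Op 7: query eel -> checks bit1=1, bit3=1 (all 1) -> maybe
Op 8: query rat -> checks bit8=0 (has a 0) -> no
Op 9: query ape -> checks bit5=1, bit7=1 (all 1) -> maybe
Op 10: insert rat -> sets bits 8 -> bits=010101011
Op 11: query ant -> checks bit1=1, bit7=1 (all 1) -> maybe
Op 12: query dog -> checks bit0=0, bit8=1 (has a 0) -> no
Query results in order: maybe no maybe maybe no maybe maybe no

Answer: maybe no maybe maybe no maybe maybe no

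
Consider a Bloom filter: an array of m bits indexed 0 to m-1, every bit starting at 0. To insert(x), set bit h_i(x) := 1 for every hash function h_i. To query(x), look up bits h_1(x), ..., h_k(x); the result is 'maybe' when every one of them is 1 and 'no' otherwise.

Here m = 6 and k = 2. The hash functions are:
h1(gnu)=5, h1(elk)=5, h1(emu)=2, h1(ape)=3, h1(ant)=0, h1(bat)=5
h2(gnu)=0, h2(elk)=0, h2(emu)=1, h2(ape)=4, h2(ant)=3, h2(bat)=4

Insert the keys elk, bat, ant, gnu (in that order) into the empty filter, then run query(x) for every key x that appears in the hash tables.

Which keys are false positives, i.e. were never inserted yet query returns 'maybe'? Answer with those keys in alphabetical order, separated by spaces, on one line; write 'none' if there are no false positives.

Answer: ape

Derivation:
Start: bits=000000
After insert 'elk': sets bits 0 5 -> bits=100001
After insert 'bat': sets bits 4 5 -> bits=100011
After insert 'ant': sets bits 0 3 -> bits=100111
After insert 'gnu': sets bits 0 5 -> bits=100111
Not inserted: ape emu — query each against bits=100111:
query ape: checks bit3=1, bit4=1 (all 1) -> maybe => FALSE POSITIVE
query emu: checks bit1=0, bit2=0 (has a 0) -> no => not a false positive
False positives (alphabetical): ape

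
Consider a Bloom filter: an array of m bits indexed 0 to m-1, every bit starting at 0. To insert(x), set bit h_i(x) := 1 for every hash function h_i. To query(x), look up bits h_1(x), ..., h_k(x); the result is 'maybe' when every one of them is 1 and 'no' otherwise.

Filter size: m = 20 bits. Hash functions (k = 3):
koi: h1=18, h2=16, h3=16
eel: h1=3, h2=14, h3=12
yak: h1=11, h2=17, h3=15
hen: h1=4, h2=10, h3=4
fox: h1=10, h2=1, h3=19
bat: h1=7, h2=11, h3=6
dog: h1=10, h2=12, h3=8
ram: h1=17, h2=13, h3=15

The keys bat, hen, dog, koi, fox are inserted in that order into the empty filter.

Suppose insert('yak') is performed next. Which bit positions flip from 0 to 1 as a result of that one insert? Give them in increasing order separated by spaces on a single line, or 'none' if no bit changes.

Answer: 15 17

Derivation:
Start: bits=00000000000000000000
After insert 'bat': sets bits 6 7 11 -> bits=00000011000100000000
After insert 'hen': sets bits 4 10 -> bits=00001011001100000000
After insert 'dog': sets bits 8 10 12 -> bits=00001011101110000000
After insert 'koi': sets bits 16 18 -> bits=00001011101110001010
After insert 'fox': sets bits 1 10 19 -> bits=01001011101110001011
insert 'yak' would touch bits 11 15 17; currently bit11=1, bit15=0, bit17=0
Bits that are 0 among those (would change 0->1): 15 17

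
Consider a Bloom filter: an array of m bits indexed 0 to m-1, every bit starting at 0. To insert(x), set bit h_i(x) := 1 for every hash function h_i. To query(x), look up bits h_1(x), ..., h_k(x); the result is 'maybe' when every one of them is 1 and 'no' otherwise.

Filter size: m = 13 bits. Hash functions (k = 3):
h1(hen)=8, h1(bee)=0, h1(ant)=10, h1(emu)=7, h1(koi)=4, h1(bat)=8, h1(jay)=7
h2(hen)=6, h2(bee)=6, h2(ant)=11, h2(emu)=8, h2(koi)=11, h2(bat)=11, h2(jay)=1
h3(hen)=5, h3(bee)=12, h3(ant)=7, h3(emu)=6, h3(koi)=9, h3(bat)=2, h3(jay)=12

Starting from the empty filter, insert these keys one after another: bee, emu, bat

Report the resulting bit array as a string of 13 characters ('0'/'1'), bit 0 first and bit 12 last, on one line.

Answer: 1010001110011

Derivation:
Start: bits=0000000000000
After insert 'bee': sets bits 0 6 12 -> bits=1000001000001
After insert 'emu': sets bits 6 7 8 -> bits=1000001110001
After insert 'bat': sets bits 2 8 11 -> bits=1010001110011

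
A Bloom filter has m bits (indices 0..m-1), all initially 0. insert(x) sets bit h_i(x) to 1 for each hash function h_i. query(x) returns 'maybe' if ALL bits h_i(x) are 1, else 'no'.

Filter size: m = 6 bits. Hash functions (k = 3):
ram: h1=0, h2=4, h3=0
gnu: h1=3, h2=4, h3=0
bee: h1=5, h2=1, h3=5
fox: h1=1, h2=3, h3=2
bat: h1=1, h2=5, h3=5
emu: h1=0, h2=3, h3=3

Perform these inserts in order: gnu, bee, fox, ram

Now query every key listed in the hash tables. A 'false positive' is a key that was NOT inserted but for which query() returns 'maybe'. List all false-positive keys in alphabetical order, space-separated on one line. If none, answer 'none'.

Start: bits=000000
After insert 'gnu': sets bits 0 3 4 -> bits=100110
After insert 'bee': sets bits 1 5 -> bits=110111
After insert 'fox': sets bits 1 2 3 -> bits=111111
After insert 'ram': sets bits 0 4 -> bits=111111
Not inserted: bat emu — query each against bits=111111:
query bat: checks bit1=1, bit5=1 (all 1) -> maybe => FALSE POSITIVE
query emu: checks bit0=1, bit3=1 (all 1) -> maybe => FALSE POSITIVE
False positives (alphabetical): bat emu

Answer: bat emu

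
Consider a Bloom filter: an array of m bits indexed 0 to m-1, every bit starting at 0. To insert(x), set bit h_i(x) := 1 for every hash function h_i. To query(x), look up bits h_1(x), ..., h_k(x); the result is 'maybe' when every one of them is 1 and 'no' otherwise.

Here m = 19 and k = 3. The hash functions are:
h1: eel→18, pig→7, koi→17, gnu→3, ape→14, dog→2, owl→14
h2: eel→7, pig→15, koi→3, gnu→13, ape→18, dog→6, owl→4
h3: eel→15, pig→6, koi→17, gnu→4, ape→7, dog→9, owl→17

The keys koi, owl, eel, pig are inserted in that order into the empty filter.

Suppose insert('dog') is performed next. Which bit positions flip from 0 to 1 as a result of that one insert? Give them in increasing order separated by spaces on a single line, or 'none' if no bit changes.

Answer: 2 9

Derivation:
Start: bits=0000000000000000000
After insert 'koi': sets bits 3 17 -> bits=0001000000000000010
After insert 'owl': sets bits 4 14 17 -> bits=0001100000000010010
After insert 'eel': sets bits 7 15 18 -> bits=0001100100000011011
After insert 'pig': sets bits 6 7 15 -> bits=0001101100000011011
insert 'dog' would touch bits 2 6 9; currently bit2=0, bit6=1, bit9=0
Bits that are 0 among those (would change 0->1): 2 9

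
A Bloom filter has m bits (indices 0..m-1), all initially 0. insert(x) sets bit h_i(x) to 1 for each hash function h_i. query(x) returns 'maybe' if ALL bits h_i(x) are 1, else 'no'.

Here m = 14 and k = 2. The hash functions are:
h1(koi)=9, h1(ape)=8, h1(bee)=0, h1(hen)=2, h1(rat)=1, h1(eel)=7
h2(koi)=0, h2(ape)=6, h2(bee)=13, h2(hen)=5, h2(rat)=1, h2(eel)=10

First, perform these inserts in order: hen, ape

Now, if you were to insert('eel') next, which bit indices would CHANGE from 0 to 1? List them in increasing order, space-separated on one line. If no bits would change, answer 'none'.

Answer: 7 10

Derivation:
Start: bits=00000000000000
After insert 'hen': sets bits 2 5 -> bits=00100100000000
After insert 'ape': sets bits 6 8 -> bits=00100110100000
insert 'eel' would touch bits 7 10; currently bit7=0, bit10=0
Bits that are 0 among those (would change 0->1): 7 10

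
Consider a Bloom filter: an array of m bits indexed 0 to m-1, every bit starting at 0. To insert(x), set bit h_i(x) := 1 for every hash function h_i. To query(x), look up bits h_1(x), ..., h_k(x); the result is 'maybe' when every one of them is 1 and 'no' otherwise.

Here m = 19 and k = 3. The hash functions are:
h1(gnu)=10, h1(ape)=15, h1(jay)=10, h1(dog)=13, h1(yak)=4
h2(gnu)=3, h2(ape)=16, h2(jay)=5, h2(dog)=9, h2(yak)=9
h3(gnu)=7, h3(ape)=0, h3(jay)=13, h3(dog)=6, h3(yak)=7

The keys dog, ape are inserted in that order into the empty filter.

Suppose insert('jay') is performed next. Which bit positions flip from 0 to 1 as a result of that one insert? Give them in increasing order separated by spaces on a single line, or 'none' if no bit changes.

Start: bits=0000000000000000000
After insert 'dog': sets bits 6 9 13 -> bits=0000001001000100000
After insert 'ape': sets bits 0 15 16 -> bits=1000001001000101100
insert 'jay' would touch bits 5 10 13; currently bit5=0, bit10=0, bit13=1
Bits that are 0 among those (would change 0->1): 5 10

Answer: 5 10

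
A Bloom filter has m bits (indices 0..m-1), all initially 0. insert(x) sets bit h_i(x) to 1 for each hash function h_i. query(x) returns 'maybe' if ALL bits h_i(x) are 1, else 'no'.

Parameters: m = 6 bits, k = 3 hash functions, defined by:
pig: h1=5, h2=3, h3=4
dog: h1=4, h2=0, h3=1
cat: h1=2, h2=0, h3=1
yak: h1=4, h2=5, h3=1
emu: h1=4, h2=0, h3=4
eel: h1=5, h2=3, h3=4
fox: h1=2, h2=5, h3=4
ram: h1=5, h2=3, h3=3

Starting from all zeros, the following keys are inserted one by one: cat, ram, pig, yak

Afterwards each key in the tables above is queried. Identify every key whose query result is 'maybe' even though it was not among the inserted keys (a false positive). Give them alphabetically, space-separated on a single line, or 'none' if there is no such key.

Answer: dog eel emu fox

Derivation:
Start: bits=000000
After insert 'cat': sets bits 0 1 2 -> bits=111000
After insert 'ram': sets bits 3 5 -> bits=111101
After insert 'pig': sets bits 3 4 5 -> bits=111111
After insert 'yak': sets bits 1 4 5 -> bits=111111
Not inserted: dog eel emu fox — query each against bits=111111:
query dog: checks bit0=1, bit1=1, bit4=1 (all 1) -> maybe => FALSE POSITIVE
query eel: checks bit3=1, bit4=1, bit5=1 (all 1) -> maybe => FALSE POSITIVE
query emu: checks bit0=1, bit4=1 (all 1) -> maybe => FALSE POSITIVE
query fox: checks bit2=1, bit4=1, bit5=1 (all 1) -> maybe => FALSE POSITIVE
False positives (alphabetical): dog eel emu fox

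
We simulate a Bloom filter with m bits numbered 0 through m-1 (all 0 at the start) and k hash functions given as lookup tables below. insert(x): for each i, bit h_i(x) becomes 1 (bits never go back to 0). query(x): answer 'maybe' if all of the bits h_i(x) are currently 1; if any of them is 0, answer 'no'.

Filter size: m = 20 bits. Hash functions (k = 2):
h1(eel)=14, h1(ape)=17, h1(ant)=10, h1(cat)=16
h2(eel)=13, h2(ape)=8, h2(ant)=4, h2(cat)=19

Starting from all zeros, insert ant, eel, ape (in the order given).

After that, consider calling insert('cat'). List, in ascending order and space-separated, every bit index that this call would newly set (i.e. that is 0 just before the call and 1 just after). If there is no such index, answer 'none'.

Start: bits=00000000000000000000
After insert 'ant': sets bits 4 10 -> bits=00001000001000000000
After insert 'eel': sets bits 13 14 -> bits=00001000001001100000
After insert 'ape': sets bits 8 17 -> bits=00001000101001100100
insert 'cat' would touch bits 16 19; currently bit16=0, bit19=0
Bits that are 0 among those (would change 0->1): 16 19

Answer: 16 19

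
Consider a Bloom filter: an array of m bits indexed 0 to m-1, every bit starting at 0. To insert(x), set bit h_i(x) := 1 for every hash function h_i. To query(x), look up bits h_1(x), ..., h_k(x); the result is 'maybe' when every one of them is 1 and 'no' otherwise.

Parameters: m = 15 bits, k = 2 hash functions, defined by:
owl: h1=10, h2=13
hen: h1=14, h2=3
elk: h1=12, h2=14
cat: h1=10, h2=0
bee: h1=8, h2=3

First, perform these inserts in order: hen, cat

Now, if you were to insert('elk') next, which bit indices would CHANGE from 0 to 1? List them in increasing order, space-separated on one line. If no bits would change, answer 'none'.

Answer: 12

Derivation:
Start: bits=000000000000000
After insert 'hen': sets bits 3 14 -> bits=000100000000001
After insert 'cat': sets bits 0 10 -> bits=100100000010001
insert 'elk' would touch bits 12 14; currently bit12=0, bit14=1
Bits that are 0 among those (would change 0->1): 12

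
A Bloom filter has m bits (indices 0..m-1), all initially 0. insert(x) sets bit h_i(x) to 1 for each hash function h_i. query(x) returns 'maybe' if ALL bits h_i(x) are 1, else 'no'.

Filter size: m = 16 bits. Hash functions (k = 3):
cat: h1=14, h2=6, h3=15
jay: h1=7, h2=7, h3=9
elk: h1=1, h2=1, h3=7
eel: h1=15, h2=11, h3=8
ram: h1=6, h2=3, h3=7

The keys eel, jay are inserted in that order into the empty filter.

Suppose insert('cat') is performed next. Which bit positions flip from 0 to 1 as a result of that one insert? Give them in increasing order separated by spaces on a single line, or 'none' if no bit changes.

Start: bits=0000000000000000
After insert 'eel': sets bits 8 11 15 -> bits=0000000010010001
After insert 'jay': sets bits 7 9 -> bits=0000000111010001
insert 'cat' would touch bits 6 14 15; currently bit6=0, bit14=0, bit15=1
Bits that are 0 among those (would change 0->1): 6 14

Answer: 6 14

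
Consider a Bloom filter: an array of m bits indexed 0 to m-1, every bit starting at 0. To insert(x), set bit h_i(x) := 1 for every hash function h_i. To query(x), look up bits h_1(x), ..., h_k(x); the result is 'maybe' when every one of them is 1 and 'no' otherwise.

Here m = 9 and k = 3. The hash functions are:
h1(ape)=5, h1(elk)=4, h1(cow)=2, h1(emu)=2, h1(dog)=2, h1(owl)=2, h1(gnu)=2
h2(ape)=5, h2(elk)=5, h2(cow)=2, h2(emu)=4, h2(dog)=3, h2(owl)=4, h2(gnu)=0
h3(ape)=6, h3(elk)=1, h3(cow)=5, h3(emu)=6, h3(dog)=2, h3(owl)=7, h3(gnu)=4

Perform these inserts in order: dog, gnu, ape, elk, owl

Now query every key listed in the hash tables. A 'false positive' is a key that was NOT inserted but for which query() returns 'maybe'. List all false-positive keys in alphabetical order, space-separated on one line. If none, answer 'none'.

Answer: cow emu

Derivation:
Start: bits=000000000
After insert 'dog': sets bits 2 3 -> bits=001100000
After insert 'gnu': sets bits 0 2 4 -> bits=101110000
After insert 'ape': sets bits 5 6 -> bits=101111100
After insert 'elk': sets bits 1 4 5 -> bits=111111100
After insert 'owl': sets bits 2 4 7 -> bits=111111110
Not inserted: cow emu — query each against bits=111111110:
query cow: checks bit2=1, bit5=1 (all 1) -> maybe => FALSE POSITIVE
query emu: checks bit2=1, bit4=1, bit6=1 (all 1) -> maybe => FALSE POSITIVE
False positives (alphabetical): cow emu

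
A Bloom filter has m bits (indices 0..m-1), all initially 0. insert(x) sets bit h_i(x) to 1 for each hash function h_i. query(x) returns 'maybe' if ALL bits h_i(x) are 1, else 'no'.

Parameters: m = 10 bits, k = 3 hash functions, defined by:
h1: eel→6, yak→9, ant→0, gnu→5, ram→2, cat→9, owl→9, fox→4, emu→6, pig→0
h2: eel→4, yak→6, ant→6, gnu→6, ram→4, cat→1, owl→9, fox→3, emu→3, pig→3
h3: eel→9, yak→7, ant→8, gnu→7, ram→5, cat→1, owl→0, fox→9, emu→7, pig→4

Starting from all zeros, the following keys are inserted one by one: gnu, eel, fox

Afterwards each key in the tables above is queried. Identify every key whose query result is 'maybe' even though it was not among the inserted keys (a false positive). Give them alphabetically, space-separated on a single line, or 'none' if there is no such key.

Answer: emu yak

Derivation:
Start: bits=0000000000
After insert 'gnu': sets bits 5 6 7 -> bits=0000011100
After insert 'eel': sets bits 4 6 9 -> bits=0000111101
After insert 'fox': sets bits 3 4 9 -> bits=0001111101
Not inserted: ant cat emu owl pig ram yak — query each against bits=0001111101:
query ant: checks bit0=0, bit6=1, bit8=0 (has a 0) -> no => not a false positive
query cat: checks bit1=0, bit9=1 (has a 0) -> no => not a false positive
query emu: checks bit3=1, bit6=1, bit7=1 (all 1) -> maybe => FALSE POSITIVE
query owl: checks bit0=0, bit9=1 (has a 0) -> no => not a false positive
query pig: checks bit0=0, bit3=1, bit4=1 (has a 0) -> no => not a false positive
query ram: checks bit2=0, bit4=1, bit5=1 (has a 0) -> no => not a false positive
query yak: checks bit6=1, bit7=1, bit9=1 (all 1) -> maybe => FALSE POSITIVE
False positives (alphabetical): emu yak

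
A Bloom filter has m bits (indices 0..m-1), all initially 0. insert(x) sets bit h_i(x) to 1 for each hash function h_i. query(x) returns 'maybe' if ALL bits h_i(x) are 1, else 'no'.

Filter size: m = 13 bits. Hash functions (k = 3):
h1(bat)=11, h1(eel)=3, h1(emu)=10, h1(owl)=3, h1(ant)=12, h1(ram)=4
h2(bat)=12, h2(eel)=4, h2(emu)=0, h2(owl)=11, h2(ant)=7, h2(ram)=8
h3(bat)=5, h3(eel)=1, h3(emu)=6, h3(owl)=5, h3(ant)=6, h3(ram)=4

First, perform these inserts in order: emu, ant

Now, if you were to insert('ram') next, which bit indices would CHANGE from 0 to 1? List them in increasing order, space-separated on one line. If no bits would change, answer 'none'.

Answer: 4 8

Derivation:
Start: bits=0000000000000
After insert 'emu': sets bits 0 6 10 -> bits=1000001000100
After insert 'ant': sets bits 6 7 12 -> bits=1000001100101
insert 'ram' would touch bits 4 8; currently bit4=0, bit8=0
Bits that are 0 among those (would change 0->1): 4 8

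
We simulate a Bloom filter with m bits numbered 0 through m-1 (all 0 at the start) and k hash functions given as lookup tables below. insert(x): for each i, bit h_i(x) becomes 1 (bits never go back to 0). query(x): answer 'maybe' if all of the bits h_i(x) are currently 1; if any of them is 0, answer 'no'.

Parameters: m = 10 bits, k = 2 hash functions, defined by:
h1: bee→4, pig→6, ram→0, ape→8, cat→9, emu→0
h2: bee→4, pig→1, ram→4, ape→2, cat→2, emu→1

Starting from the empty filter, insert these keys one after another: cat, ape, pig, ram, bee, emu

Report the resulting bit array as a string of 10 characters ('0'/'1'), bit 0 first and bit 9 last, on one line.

Start: bits=0000000000
After insert 'cat': sets bits 2 9 -> bits=0010000001
After insert 'ape': sets bits 2 8 -> bits=0010000011
After insert 'pig': sets bits 1 6 -> bits=0110001011
After insert 'ram': sets bits 0 4 -> bits=1110101011
After insert 'bee': sets bits 4 -> bits=1110101011
After insert 'emu': sets bits 0 1 -> bits=1110101011

Answer: 1110101011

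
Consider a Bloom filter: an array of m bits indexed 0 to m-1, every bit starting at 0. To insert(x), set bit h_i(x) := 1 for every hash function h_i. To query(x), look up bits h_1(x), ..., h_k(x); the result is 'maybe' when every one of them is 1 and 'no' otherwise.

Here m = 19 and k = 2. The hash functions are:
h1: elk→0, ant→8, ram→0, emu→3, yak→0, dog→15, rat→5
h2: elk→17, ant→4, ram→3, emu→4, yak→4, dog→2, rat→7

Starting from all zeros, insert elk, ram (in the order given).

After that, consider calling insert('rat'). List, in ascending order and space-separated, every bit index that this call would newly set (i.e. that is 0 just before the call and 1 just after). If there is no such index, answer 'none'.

Answer: 5 7

Derivation:
Start: bits=0000000000000000000
After insert 'elk': sets bits 0 17 -> bits=1000000000000000010
After insert 'ram': sets bits 0 3 -> bits=1001000000000000010
insert 'rat' would touch bits 5 7; currently bit5=0, bit7=0
Bits that are 0 among those (would change 0->1): 5 7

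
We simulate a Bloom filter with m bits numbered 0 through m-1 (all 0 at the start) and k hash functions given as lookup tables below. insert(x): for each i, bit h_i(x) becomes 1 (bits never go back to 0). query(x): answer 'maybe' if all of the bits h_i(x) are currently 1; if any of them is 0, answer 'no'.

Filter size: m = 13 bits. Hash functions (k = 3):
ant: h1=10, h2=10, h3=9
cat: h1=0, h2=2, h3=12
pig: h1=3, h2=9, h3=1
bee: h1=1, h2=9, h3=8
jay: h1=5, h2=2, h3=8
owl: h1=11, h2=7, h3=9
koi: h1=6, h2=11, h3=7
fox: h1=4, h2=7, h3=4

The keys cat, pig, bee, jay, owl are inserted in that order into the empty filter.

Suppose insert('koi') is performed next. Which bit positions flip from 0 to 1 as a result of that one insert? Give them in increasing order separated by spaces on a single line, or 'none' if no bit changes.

Answer: 6

Derivation:
Start: bits=0000000000000
After insert 'cat': sets bits 0 2 12 -> bits=1010000000001
After insert 'pig': sets bits 1 3 9 -> bits=1111000001001
After insert 'bee': sets bits 1 8 9 -> bits=1111000011001
After insert 'jay': sets bits 2 5 8 -> bits=1111010011001
After insert 'owl': sets bits 7 9 11 -> bits=1111010111011
insert 'koi' would touch bits 6 7 11; currently bit6=0, bit7=1, bit11=1
Bits that are 0 among those (would change 0->1): 6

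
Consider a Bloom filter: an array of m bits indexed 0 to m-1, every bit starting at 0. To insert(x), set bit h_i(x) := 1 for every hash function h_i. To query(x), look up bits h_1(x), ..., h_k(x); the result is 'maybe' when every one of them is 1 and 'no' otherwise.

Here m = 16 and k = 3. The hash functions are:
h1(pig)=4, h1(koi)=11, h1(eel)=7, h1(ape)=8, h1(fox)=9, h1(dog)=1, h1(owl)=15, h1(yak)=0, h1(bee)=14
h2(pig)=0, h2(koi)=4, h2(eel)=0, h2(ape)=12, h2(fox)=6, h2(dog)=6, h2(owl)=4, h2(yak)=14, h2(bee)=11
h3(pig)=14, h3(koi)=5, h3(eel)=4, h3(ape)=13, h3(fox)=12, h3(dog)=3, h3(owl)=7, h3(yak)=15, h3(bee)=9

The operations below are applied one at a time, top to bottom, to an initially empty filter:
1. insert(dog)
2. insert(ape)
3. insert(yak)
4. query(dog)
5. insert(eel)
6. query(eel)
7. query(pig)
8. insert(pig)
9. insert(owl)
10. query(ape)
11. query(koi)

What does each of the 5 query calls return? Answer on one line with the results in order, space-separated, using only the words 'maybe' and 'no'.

Start: bits=0000000000000000
Op 1: insert dog -> sets bits 1 3 6 -> bits=0101001000000000
Op 2: insert ape -> sets bits 8 12 13 -> bits=0101001010001100
Op 3: insert yak -> sets bits 0 14 15 -> bits=1101001010001111
Op 4: query dog -> checks bit1=1, bit3=1, bit6=1 (all 1) -> maybe
Op 5: insert eel -> sets bits 0 4 7 -> bits=1101101110001111
Op 6: query eel -> checks bit0=1, bit4=1, bit7=1 (all 1) -> maybe
Op 7: query pig -> checks bit0=1, bit4=1, bit14=1 (all 1) -> maybe
Op 8: insert pig -> sets bits 0 4 14 -> bits=1101101110001111
Op 9: insert owl -> sets bits 4 7 15 -> bits=1101101110001111
Op 10: query ape -> checks bit8=1, bit12=1, bit13=1 (all 1) -> maybe
Op 11: query koi -> checks bit4=1, bit5=0, bit11=0 (has a 0) -> no
Query results in order: maybe maybe maybe maybe no

Answer: maybe maybe maybe maybe no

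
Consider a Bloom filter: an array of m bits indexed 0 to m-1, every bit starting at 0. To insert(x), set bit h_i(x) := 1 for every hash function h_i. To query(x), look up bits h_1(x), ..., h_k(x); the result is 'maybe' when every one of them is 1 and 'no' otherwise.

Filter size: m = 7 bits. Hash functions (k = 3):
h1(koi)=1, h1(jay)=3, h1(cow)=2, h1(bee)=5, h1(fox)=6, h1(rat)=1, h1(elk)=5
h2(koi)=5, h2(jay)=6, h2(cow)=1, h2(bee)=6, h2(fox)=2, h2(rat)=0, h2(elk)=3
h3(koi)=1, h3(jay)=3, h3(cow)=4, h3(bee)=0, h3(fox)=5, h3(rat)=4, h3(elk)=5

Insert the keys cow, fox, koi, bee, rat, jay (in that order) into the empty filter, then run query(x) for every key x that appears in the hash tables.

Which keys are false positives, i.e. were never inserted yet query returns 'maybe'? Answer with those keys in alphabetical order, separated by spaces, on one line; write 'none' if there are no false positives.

Start: bits=0000000
After insert 'cow': sets bits 1 2 4 -> bits=0110100
After insert 'fox': sets bits 2 5 6 -> bits=0110111
After insert 'koi': sets bits 1 5 -> bits=0110111
After insert 'bee': sets bits 0 5 6 -> bits=1110111
After insert 'rat': sets bits 0 1 4 -> bits=1110111
After insert 'jay': sets bits 3 6 -> bits=1111111
Not inserted: elk — query each against bits=1111111:
query elk: checks bit3=1, bit5=1 (all 1) -> maybe => FALSE POSITIVE
False positives (alphabetical): elk

Answer: elk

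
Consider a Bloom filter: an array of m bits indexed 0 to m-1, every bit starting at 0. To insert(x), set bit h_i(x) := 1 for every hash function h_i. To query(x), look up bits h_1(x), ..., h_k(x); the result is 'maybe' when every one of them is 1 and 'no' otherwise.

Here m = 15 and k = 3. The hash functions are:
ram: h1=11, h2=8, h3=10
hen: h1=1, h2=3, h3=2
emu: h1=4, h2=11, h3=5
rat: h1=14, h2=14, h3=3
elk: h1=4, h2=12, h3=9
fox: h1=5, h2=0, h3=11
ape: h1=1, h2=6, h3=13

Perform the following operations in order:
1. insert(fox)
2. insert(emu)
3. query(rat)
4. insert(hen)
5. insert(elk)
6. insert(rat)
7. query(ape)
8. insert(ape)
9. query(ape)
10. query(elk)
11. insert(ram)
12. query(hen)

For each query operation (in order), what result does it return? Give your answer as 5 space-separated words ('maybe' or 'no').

Answer: no no maybe maybe maybe

Derivation:
Start: bits=000000000000000
Op 1: insert fox -> sets bits 0 5 11 -> bits=100001000001000
Op 2: insert emu -> sets bits 4 5 11 -> bits=100011000001000
Op 3: query rat -> checks bit3=0, bit14=0 (has a 0) -> no
Op 4: insert hen -> sets bits 1 2 3 -> bits=111111000001000
Op 5: insert elk -> sets bits 4 9 12 -> bits=111111000101100
Op 6: insert rat -> sets bits 3 14 -> bits=111111000101101
Op 7: query ape -> checks bit1=1, bit6=0, bit13=0 (has a 0) -> no
Op 8: insert ape -> sets bits 1 6 13 -> bits=111111100101111
Op 9: query ape -> checks bit1=1, bit6=1, bit13=1 (all 1) -> maybe
Op 10: query elk -> checks bit4=1, bit9=1, bit12=1 (all 1) -> maybe
Op 11: insert ram -> sets bits 8 10 11 -> bits=111111101111111
Op 12: query hen -> checks bit1=1, bit2=1, bit3=1 (all 1) -> maybe
Query results in order: no no maybe maybe maybe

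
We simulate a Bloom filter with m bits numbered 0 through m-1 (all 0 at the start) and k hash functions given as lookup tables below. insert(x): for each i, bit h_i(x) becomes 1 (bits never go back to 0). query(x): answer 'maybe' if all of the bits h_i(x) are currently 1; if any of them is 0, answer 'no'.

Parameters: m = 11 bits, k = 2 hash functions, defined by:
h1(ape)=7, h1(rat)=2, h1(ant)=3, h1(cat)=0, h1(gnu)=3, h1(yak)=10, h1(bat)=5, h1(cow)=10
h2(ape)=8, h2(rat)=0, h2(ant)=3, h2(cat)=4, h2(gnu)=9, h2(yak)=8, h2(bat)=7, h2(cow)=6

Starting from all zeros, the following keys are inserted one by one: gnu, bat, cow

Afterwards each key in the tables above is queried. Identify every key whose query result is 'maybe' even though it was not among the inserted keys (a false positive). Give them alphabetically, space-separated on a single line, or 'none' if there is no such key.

Start: bits=00000000000
After insert 'gnu': sets bits 3 9 -> bits=00010000010
After insert 'bat': sets bits 5 7 -> bits=00010101010
After insert 'cow': sets bits 6 10 -> bits=00010111011
Not inserted: ant ape cat rat yak — query each against bits=00010111011:
query ant: checks bit3=1 (all 1) -> maybe => FALSE POSITIVE
query ape: checks bit7=1, bit8=0 (has a 0) -> no => not a false positive
query cat: checks bit0=0, bit4=0 (has a 0) -> no => not a false positive
query rat: checks bit0=0, bit2=0 (has a 0) -> no => not a false positive
query yak: checks bit8=0, bit10=1 (has a 0) -> no => not a false positive
False positives (alphabetical): ant

Answer: ant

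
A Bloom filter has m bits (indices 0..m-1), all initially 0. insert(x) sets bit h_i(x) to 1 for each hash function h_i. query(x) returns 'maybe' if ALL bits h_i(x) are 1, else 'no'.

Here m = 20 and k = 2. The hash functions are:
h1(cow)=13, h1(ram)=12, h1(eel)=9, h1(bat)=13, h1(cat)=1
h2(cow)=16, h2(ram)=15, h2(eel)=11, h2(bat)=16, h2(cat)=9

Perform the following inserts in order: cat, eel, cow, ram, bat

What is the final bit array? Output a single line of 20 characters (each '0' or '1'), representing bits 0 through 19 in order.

Start: bits=00000000000000000000
After insert 'cat': sets bits 1 9 -> bits=01000000010000000000
After insert 'eel': sets bits 9 11 -> bits=01000000010100000000
After insert 'cow': sets bits 13 16 -> bits=01000000010101001000
After insert 'ram': sets bits 12 15 -> bits=01000000010111011000
After insert 'bat': sets bits 13 16 -> bits=01000000010111011000

Answer: 01000000010111011000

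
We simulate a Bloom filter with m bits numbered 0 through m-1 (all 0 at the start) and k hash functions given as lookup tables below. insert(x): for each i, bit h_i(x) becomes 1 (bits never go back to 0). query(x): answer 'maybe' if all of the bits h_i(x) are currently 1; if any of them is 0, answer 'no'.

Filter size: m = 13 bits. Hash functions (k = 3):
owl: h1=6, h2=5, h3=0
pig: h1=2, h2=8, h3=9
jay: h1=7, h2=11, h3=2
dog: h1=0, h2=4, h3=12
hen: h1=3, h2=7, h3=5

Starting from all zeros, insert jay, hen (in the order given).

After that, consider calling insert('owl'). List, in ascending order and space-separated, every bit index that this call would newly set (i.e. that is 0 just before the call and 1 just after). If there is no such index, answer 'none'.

Start: bits=0000000000000
After insert 'jay': sets bits 2 7 11 -> bits=0010000100010
After insert 'hen': sets bits 3 5 7 -> bits=0011010100010
insert 'owl' would touch bits 0 5 6; currently bit0=0, bit5=1, bit6=0
Bits that are 0 among those (would change 0->1): 0 6

Answer: 0 6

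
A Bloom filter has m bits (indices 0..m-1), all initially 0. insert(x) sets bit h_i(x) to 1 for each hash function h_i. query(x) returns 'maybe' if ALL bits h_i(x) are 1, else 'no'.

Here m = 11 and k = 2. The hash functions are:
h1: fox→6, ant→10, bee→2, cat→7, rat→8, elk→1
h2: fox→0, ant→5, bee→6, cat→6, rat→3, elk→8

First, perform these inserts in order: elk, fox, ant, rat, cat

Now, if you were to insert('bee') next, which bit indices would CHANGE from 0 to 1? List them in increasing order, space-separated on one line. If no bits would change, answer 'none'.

Answer: 2

Derivation:
Start: bits=00000000000
After insert 'elk': sets bits 1 8 -> bits=01000000100
After insert 'fox': sets bits 0 6 -> bits=11000010100
After insert 'ant': sets bits 5 10 -> bits=11000110101
After insert 'rat': sets bits 3 8 -> bits=11010110101
After insert 'cat': sets bits 6 7 -> bits=11010111101
insert 'bee' would touch bits 2 6; currently bit2=0, bit6=1
Bits that are 0 among those (would change 0->1): 2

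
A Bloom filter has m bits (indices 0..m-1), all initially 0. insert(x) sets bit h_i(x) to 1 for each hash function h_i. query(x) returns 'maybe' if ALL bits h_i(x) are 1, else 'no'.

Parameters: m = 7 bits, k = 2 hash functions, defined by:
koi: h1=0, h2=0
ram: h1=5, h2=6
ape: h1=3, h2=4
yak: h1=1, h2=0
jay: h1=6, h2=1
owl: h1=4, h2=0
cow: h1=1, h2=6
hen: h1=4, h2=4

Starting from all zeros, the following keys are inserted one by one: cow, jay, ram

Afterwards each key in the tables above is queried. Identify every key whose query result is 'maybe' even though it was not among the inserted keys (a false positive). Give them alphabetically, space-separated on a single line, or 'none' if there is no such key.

Start: bits=0000000
After insert 'cow': sets bits 1 6 -> bits=0100001
After insert 'jay': sets bits 1 6 -> bits=0100001
After insert 'ram': sets bits 5 6 -> bits=0100011
Not inserted: ape hen koi owl yak — query each against bits=0100011:
query ape: checks bit3=0, bit4=0 (has a 0) -> no => not a false positive
query hen: checks bit4=0 (has a 0) -> no => not a false positive
query koi: checks bit0=0 (has a 0) -> no => not a false positive
query owl: checks bit0=0, bit4=0 (has a 0) -> no => not a false positive
query yak: checks bit0=0, bit1=1 (has a 0) -> no => not a false positive
False positives (alphabetical): none

Answer: none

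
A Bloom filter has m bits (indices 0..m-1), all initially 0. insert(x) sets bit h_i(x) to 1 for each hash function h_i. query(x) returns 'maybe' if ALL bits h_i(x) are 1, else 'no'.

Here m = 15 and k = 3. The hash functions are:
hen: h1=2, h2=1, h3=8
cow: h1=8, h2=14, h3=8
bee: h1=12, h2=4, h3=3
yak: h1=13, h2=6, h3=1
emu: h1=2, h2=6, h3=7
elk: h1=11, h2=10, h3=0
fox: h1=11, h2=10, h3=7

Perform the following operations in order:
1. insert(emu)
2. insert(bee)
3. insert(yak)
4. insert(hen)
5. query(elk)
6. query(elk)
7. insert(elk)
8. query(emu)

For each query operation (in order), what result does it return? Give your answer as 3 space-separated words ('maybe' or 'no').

Answer: no no maybe

Derivation:
Start: bits=000000000000000
Op 1: insert emu -> sets bits 2 6 7 -> bits=001000110000000
Op 2: insert bee -> sets bits 3 4 12 -> bits=001110110000100
Op 3: insert yak -> sets bits 1 6 13 -> bits=011110110000110
Op 4: insert hen -> sets bits 1 2 8 -> bits=011110111000110
Op 5: query elk -> checks bit0=0, bit10=0, bit11=0 (has a 0) -> no
Op 6: query elk -> checks bit0=0, bit10=0, bit11=0 (has a 0) -> no
Op 7: insert elk -> sets bits 0 10 11 -> bits=111110111011110
Op 8: query emu -> checks bit2=1, bit6=1, bit7=1 (all 1) -> maybe
Query results in order: no no maybe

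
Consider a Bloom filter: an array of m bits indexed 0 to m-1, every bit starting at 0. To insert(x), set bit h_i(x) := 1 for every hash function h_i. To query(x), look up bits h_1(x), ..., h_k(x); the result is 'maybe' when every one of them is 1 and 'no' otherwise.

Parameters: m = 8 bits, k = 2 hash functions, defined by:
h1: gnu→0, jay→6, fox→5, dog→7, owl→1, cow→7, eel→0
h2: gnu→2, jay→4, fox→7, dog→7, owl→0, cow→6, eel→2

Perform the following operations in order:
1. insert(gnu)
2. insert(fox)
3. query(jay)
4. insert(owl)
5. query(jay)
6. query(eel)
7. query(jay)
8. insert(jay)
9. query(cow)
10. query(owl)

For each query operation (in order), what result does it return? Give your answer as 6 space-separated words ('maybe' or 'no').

Answer: no no maybe no maybe maybe

Derivation:
Start: bits=00000000
Op 1: insert gnu -> sets bits 0 2 -> bits=10100000
Op 2: insert fox -> sets bits 5 7 -> bits=10100101
Op 3: query jay -> checks bit4=0, bit6=0 (has a 0) -> no
Op 4: insert owl -> sets bits 0 1 -> bits=11100101
Op 5: query jay -> checks bit4=0, bit6=0 (has a 0) -> no
Op 6: query eel -> checks bit0=1, bit2=1 (all 1) -> maybe
Op 7: query jay -> checks bit4=0, bit6=0 (has a 0) -> no
Op 8: insert jay -> sets bits 4 6 -> bits=11101111
Op 9: query cow -> checks bit6=1, bit7=1 (all 1) -> maybe
Op 10: query owl -> checks bit0=1, bit1=1 (all 1) -> maybe
Query results in order: no no maybe no maybe maybe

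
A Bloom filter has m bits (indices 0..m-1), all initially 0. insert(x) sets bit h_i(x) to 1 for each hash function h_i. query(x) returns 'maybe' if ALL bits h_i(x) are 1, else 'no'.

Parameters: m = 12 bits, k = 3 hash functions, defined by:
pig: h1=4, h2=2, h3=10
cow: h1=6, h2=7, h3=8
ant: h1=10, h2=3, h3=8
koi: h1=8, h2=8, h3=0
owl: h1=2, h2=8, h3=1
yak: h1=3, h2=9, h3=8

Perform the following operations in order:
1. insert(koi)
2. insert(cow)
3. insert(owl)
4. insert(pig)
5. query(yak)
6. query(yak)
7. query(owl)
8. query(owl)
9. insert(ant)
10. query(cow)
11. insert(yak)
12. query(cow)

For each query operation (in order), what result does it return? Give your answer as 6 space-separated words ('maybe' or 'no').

Start: bits=000000000000
Op 1: insert koi -> sets bits 0 8 -> bits=100000001000
Op 2: insert cow -> sets bits 6 7 8 -> bits=100000111000
Op 3: insert owl -> sets bits 1 2 8 -> bits=111000111000
Op 4: insert pig -> sets bits 2 4 10 -> bits=111010111010
Op 5: query yak -> checks bit3=0, bit8=1, bit9=0 (has a 0) -> no
Op 6: query yak -> checks bit3=0, bit8=1, bit9=0 (has a 0) -> no
Op 7: query owl -> checks bit1=1, bit2=1, bit8=1 (all 1) -> maybe
Op 8: query owl -> checks bit1=1, bit2=1, bit8=1 (all 1) -> maybe
Op 9: insert ant -> sets bits 3 8 10 -> bits=111110111010
Op 10: query cow -> checks bit6=1, bit7=1, bit8=1 (all 1) -> maybe
Op 11: insert yak -> sets bits 3 8 9 -> bits=111110111110
Op 12: query cow -> checks bit6=1, bit7=1, bit8=1 (all 1) -> maybe
Query results in order: no no maybe maybe maybe maybe

Answer: no no maybe maybe maybe maybe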